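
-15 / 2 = -7.50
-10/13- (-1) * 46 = 588/13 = 45.23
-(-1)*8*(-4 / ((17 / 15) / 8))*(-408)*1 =92160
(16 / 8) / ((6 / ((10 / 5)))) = 2 / 3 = 0.67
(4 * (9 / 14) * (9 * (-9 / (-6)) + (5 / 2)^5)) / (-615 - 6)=-0.46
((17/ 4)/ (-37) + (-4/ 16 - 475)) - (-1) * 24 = -33401/ 74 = -451.36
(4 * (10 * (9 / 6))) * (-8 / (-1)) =480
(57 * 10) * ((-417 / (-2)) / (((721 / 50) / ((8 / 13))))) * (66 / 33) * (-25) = -2376900000 / 9373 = -253590.10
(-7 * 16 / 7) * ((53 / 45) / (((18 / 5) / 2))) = -848 / 81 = -10.47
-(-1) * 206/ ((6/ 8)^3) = 13184/ 27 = 488.30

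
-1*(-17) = 17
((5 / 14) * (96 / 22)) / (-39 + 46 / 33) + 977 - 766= 1832597 / 8687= 210.96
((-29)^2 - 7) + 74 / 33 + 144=32348 / 33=980.24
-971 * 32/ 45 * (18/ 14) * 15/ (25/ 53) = -4940448/ 175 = -28231.13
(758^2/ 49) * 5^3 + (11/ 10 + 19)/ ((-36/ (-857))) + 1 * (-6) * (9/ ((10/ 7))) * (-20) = 8625718811/ 5880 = 1466958.98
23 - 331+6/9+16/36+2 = -2744/9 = -304.89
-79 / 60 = -1.32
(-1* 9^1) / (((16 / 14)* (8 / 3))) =-2.95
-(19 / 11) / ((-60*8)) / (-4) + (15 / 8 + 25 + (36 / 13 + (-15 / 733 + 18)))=9584220149 / 201252480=47.62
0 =0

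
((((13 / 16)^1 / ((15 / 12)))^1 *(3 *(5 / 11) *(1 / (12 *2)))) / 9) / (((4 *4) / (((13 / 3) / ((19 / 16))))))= 169 / 180576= 0.00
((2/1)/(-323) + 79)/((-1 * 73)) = -25515/23579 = -1.08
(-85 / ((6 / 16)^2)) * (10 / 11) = -54400 / 99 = -549.49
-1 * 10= -10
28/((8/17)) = 119/2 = 59.50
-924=-924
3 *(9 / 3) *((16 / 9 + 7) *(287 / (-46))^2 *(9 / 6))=19521453 / 4232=4612.82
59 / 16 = 3.69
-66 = -66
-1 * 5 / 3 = -5 / 3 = -1.67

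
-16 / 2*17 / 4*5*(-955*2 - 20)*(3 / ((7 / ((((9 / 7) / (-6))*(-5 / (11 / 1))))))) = 7382250 / 539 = 13696.20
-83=-83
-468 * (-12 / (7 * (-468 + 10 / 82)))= -230256 / 134281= -1.71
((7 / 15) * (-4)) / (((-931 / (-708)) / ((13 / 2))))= -6136 / 665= -9.23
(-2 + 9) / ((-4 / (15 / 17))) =-105 / 68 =-1.54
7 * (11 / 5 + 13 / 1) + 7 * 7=777 / 5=155.40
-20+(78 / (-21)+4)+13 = -47 / 7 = -6.71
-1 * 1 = -1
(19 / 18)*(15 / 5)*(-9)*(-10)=285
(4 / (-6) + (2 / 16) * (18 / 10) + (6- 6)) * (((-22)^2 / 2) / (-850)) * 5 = 0.63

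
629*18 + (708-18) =12012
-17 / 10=-1.70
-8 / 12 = -0.67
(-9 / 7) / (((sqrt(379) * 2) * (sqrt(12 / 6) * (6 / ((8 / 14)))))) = -3 * sqrt(758) / 37142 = -0.00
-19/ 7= -2.71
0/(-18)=0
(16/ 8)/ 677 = 2/ 677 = 0.00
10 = 10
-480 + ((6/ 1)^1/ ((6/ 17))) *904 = 14888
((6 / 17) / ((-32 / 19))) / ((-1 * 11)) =57 / 2992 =0.02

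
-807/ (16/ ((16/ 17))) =-807/ 17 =-47.47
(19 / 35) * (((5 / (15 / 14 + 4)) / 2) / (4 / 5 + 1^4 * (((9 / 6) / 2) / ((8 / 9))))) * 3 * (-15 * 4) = -547200 / 18673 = -29.30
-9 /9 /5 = -1 /5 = -0.20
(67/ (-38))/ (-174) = 67/ 6612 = 0.01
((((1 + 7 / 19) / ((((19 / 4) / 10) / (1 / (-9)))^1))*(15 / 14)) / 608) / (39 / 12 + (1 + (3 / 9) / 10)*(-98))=1625 / 282364453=0.00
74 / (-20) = -37 / 10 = -3.70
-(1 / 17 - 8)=135 / 17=7.94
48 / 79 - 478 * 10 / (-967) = 424036 / 76393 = 5.55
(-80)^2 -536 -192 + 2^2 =5676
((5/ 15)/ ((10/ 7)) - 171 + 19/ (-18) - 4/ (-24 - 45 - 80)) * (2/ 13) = -2303776/ 87165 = -26.43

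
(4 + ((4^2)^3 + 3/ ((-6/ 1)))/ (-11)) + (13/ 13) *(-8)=-8279/ 22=-376.32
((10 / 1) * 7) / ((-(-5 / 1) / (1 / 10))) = 7 / 5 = 1.40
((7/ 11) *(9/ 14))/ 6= 0.07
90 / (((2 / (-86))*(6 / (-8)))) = 5160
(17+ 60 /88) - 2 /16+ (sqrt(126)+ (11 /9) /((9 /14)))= 3 * sqrt(14)+ 138697 /7128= 30.68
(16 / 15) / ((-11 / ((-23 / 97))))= 368 / 16005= 0.02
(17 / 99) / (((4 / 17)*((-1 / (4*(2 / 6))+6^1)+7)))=289 / 4851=0.06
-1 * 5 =-5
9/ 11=0.82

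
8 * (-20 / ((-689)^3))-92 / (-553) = 30091703228 / 180876771257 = 0.17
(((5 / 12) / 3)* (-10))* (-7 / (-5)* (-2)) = 35 / 9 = 3.89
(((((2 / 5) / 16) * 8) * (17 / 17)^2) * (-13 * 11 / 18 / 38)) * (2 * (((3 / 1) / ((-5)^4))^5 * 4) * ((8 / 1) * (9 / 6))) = -92664 / 9059906005859375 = -0.00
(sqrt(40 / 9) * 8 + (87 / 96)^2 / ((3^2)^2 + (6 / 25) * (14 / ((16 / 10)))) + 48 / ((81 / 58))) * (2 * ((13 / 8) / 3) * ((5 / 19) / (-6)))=-8557283605 / 5238411264 -130 * sqrt(10) / 513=-2.43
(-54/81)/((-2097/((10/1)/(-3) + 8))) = 28/18873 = 0.00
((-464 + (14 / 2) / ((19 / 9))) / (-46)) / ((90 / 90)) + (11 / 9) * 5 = 126847 / 7866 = 16.13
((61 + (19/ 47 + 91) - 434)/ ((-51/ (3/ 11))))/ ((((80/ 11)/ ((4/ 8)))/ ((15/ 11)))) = 39705/ 281248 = 0.14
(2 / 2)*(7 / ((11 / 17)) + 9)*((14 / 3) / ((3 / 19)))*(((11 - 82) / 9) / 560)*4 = -147041 / 4455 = -33.01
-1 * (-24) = 24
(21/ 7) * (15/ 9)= 5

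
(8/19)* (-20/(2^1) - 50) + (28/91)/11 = -68564/2717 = -25.24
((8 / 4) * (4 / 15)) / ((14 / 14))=8 / 15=0.53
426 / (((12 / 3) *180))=71 / 120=0.59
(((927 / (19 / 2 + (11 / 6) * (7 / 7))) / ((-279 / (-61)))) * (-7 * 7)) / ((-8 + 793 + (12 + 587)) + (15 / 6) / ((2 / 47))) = -1847202 / 3041317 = -0.61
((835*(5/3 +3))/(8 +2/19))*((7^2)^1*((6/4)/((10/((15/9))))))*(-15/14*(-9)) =4997475/88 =56789.49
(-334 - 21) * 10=-3550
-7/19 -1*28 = -539/19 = -28.37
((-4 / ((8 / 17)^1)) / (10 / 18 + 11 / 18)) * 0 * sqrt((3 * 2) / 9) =0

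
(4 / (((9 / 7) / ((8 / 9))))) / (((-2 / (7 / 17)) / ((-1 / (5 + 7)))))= 196 / 4131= 0.05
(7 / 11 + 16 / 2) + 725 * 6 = 4358.64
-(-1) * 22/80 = 11/40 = 0.28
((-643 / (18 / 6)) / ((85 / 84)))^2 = 324144016 / 7225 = 44864.22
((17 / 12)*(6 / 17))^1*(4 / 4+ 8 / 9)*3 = 2.83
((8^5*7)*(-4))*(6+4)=-9175040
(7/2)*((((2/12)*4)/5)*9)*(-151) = -3171/5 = -634.20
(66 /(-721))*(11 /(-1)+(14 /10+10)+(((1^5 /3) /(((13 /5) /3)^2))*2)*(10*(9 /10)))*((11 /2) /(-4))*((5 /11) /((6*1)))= 9746 /121849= 0.08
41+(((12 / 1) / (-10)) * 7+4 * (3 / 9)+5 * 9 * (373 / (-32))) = -490.60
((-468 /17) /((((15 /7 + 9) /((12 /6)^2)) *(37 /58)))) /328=-1218 /25789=-0.05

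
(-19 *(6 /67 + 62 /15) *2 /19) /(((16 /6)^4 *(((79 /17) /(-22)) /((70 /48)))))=12499641 /10840064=1.15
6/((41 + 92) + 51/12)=8/183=0.04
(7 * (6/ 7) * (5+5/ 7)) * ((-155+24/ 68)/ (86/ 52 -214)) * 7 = 16404960/ 93857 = 174.79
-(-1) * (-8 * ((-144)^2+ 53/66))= -5474516/33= -165894.42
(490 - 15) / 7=475 / 7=67.86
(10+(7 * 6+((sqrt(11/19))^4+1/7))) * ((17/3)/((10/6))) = 178.43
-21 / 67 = -0.31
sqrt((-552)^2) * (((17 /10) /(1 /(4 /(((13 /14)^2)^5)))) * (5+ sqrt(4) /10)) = 10857462729179136 /265112484325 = 40954.17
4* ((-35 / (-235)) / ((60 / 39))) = 91 / 235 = 0.39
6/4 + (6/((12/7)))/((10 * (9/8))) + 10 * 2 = 1963/90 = 21.81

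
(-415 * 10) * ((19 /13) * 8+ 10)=-1170300 /13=-90023.08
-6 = -6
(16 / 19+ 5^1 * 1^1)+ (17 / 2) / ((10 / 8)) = 12.64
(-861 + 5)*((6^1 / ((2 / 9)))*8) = -184896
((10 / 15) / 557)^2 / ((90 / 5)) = 2 / 25130169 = 0.00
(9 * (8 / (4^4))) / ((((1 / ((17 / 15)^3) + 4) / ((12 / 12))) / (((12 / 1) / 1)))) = 132651 / 184216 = 0.72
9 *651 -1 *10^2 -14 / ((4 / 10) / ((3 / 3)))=5724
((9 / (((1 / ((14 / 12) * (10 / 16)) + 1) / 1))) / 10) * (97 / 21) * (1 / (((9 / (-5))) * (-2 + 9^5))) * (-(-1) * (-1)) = 485 / 29405406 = 0.00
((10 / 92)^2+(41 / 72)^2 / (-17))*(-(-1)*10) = -1692245 / 23309856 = -0.07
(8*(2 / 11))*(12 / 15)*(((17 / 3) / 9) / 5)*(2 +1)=1088 / 2475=0.44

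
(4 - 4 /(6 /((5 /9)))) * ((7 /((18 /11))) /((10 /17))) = 64141 /2430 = 26.40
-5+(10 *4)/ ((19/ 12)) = 385/ 19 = 20.26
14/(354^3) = 0.00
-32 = -32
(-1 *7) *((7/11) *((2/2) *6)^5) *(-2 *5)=3810240/11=346385.45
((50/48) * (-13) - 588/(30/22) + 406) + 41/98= -225341/5880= -38.32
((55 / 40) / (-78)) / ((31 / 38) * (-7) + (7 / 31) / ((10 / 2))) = 32395 / 10411128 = 0.00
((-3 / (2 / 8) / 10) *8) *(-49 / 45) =784 / 75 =10.45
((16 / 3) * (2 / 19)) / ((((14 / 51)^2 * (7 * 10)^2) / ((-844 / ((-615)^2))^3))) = -347500295552 / 20569096212872459765625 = -0.00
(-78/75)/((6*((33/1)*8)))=-13/19800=-0.00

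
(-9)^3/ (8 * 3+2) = -729/ 26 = -28.04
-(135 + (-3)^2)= -144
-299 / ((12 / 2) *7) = -299 / 42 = -7.12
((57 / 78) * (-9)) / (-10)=171 / 260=0.66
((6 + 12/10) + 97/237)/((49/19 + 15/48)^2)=833315072/915579585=0.91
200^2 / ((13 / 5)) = 200000 / 13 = 15384.62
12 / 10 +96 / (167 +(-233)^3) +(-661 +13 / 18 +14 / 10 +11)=-24539811727 / 37947510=-646.68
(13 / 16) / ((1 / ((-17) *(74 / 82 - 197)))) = 222105 / 82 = 2708.60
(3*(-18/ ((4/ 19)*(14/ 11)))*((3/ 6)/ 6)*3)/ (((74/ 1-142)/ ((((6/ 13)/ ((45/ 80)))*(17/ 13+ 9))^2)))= 180134592/ 3398759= 53.00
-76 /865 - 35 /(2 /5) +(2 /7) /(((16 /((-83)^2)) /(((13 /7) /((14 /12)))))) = 128452893 /1186780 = 108.24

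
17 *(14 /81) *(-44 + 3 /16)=-83419 /648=-128.73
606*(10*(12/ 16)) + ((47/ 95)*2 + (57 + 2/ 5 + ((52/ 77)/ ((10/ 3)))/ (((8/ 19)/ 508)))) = 35461827/ 7315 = 4847.82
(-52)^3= -140608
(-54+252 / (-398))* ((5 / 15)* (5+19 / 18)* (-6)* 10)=1316720 / 199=6616.68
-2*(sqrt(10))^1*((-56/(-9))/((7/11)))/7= -176*sqrt(10)/63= -8.83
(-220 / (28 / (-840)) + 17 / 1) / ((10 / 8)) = 26468 / 5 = 5293.60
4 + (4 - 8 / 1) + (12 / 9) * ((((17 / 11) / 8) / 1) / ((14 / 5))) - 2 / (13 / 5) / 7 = -215 / 12012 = -0.02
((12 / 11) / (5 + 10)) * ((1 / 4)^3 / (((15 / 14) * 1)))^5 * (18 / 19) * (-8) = -16807 / 46227456000000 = -0.00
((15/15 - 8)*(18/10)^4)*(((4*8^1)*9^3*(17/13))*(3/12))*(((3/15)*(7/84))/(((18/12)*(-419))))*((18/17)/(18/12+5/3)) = 4.97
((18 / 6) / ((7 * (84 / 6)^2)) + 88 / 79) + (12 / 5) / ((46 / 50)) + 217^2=117398583895 / 2492924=47092.72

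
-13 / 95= -0.14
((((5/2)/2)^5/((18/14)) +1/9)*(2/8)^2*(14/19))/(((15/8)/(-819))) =-4862221/97280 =-49.98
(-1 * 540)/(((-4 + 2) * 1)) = 270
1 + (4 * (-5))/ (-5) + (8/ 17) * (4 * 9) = 21.94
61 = 61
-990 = -990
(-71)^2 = 5041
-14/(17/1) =-0.82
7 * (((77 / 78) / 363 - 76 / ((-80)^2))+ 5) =71940029 / 2059200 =34.94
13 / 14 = 0.93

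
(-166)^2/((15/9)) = 82668/5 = 16533.60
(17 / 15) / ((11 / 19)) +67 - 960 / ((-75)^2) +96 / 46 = 2241386 / 31625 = 70.87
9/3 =3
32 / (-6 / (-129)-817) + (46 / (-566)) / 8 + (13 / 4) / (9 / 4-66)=-2034340633 / 20280674280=-0.10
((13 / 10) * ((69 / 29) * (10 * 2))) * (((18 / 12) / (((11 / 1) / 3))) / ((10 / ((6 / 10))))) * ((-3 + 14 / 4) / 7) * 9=0.98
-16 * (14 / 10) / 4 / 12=-7 / 15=-0.47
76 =76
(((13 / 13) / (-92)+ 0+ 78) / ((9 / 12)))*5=35875 / 69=519.93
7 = 7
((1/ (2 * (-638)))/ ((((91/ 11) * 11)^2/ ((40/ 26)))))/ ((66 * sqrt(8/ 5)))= -5 * sqrt(10)/ 9066105048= -0.00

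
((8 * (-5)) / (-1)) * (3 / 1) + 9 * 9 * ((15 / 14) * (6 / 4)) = 7005 / 28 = 250.18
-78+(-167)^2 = 27811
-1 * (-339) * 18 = 6102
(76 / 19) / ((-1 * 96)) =-0.04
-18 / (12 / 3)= -4.50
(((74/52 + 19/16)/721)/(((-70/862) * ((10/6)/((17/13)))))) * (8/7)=-11935683/298530050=-0.04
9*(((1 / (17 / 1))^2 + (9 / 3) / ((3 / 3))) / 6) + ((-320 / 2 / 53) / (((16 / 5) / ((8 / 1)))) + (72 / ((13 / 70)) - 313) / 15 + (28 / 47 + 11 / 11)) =495999044 / 140380305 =3.53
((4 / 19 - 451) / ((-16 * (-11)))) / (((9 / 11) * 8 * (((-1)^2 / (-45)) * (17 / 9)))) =385425 / 41344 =9.32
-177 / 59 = -3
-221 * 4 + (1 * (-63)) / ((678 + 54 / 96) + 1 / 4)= -9602132 / 10861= -884.09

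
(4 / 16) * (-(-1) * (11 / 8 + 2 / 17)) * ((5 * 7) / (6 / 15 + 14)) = 35525 / 39168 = 0.91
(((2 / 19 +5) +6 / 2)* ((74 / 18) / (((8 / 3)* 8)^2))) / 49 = 407 / 272384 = 0.00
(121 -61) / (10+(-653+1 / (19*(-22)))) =-5016 / 53755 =-0.09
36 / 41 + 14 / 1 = 610 / 41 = 14.88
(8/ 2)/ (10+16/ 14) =14/ 39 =0.36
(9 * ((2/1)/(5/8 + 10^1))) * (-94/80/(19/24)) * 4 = -10.06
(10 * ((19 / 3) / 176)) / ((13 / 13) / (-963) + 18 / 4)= 6099 / 76252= 0.08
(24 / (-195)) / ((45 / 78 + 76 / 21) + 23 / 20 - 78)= 672 / 396691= 0.00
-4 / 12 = -1 / 3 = -0.33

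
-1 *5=-5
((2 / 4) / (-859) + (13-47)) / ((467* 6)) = -19471 / 1604612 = -0.01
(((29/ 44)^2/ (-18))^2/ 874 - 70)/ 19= -74295957595439/ 20166045825024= -3.68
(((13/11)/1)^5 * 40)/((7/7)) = 14851720/161051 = 92.22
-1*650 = -650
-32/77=-0.42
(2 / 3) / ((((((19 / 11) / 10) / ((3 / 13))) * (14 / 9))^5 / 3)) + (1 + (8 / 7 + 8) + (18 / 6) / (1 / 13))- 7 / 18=13819906720140175901 / 278129766680993682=49.69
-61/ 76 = -0.80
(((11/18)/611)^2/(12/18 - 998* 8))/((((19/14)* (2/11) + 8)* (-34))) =9317/20847997008774000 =0.00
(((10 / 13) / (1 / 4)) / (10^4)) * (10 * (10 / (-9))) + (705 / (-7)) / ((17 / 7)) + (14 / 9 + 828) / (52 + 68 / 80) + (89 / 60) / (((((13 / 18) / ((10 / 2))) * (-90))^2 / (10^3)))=-17.00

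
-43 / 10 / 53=-43 / 530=-0.08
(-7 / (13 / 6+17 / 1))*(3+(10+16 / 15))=-2954 / 575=-5.14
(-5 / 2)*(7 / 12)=-35 / 24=-1.46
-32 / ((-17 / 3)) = 96 / 17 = 5.65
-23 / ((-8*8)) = 23 / 64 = 0.36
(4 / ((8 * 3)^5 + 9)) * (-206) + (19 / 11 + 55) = 4968673928 / 87588963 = 56.73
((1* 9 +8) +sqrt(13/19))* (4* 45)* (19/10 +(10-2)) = 1782* sqrt(247)/19 +30294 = 31768.02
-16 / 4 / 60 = -1 / 15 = -0.07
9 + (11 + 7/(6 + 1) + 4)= 25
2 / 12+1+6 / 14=67 / 42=1.60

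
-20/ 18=-10/ 9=-1.11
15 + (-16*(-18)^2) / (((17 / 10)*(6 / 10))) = -86145 / 17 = -5067.35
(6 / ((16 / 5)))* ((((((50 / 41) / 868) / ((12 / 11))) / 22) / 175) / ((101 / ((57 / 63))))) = 95 / 16908001152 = 0.00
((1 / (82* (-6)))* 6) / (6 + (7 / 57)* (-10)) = -0.00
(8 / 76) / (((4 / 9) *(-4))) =-9 / 152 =-0.06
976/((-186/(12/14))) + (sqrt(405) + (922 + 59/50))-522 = 9 * sqrt(5) + 4304003/10850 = 416.81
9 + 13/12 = 121/12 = 10.08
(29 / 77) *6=174 / 77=2.26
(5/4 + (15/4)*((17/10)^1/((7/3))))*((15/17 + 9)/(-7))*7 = -669/17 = -39.35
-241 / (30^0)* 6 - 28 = -1474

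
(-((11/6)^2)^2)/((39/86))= -629563/25272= -24.91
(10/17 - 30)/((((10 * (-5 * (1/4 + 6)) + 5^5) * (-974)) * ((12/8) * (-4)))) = -0.00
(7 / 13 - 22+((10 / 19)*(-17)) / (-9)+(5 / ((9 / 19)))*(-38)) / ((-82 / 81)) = 8434521 / 20254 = 416.44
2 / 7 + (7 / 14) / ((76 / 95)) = 51 / 56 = 0.91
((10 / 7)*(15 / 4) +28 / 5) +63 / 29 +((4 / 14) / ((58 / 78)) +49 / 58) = 14.36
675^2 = 455625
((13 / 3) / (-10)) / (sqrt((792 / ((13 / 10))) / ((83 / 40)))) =-13 * sqrt(23738) / 79200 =-0.03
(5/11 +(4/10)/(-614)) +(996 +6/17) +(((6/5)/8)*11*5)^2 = 4890646693/4592720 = 1064.87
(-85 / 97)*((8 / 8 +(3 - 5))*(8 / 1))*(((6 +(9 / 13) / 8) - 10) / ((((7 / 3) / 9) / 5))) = -4670325 / 8827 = -529.10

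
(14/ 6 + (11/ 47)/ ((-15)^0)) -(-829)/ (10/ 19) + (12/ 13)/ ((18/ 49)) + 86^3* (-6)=-23308158059/ 6110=-3814755.82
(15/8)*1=15/8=1.88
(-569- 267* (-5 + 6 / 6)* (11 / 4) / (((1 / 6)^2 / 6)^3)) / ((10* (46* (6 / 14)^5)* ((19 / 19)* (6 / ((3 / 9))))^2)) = 13735557.02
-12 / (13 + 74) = -4 / 29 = -0.14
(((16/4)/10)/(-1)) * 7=-14/5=-2.80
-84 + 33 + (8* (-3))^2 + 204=729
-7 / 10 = -0.70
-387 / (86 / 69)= -621 / 2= -310.50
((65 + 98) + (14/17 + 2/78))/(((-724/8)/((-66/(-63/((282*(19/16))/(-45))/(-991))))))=-528744153388/37800945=-13987.59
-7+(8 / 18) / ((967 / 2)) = -60913 / 8703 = -7.00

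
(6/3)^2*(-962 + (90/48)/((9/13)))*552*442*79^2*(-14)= 81800174183728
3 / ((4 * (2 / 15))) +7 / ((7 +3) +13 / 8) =4633 / 744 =6.23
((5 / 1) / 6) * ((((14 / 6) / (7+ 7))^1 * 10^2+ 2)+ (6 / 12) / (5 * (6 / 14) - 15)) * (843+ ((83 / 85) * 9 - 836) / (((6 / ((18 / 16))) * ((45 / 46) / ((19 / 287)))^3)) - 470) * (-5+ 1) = -21807168092748100819 / 941687093182500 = -23157.55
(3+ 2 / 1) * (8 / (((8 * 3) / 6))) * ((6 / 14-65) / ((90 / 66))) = -9944 / 21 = -473.52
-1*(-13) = 13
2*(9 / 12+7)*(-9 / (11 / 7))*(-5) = 9765 / 22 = 443.86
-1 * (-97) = 97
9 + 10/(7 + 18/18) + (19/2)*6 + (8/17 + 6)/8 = 68.06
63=63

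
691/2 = 345.50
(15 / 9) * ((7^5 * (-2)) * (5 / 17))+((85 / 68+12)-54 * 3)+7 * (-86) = -3514553 / 204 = -17228.20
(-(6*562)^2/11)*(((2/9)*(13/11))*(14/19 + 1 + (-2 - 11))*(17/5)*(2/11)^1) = 239000418176/126445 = 1890153.17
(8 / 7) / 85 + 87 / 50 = 10433 / 5950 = 1.75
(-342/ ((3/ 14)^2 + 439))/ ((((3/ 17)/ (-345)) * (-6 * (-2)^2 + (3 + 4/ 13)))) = -1703618280/ 23148257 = -73.60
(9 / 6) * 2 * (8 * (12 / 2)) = 144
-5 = -5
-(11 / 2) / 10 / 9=-11 / 180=-0.06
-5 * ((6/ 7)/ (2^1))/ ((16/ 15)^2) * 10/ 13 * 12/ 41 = -50625/ 119392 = -0.42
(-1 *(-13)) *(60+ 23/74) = 784.04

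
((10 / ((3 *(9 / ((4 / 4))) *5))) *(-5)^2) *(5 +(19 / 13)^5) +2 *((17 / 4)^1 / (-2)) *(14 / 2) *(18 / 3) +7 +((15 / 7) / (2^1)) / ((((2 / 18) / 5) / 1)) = -792788977 / 7797153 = -101.68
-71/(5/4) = -284/5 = -56.80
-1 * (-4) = 4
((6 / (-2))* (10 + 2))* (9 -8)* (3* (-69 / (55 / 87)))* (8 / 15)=1728864 / 275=6286.78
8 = 8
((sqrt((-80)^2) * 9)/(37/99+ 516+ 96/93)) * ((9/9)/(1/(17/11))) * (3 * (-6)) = -3615840/93407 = -38.71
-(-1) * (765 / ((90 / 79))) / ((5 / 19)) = 25517 / 10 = 2551.70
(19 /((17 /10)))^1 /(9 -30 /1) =-190 /357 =-0.53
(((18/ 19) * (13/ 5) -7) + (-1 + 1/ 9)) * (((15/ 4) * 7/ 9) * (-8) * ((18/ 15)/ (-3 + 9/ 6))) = -259784/ 2565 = -101.28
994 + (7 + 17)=1018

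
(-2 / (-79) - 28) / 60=-221 / 474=-0.47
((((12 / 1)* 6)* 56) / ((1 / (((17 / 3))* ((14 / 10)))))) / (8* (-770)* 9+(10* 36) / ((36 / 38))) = -39984 / 68825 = -0.58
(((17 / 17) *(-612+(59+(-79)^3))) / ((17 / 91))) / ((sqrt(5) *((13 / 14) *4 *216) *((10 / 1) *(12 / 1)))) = -3023251 *sqrt(5) / 550800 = -12.27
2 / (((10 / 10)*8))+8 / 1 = 33 / 4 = 8.25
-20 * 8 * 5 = -800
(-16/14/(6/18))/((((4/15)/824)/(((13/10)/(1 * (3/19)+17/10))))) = -18317520/2471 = -7413.00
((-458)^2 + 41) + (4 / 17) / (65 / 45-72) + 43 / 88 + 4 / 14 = 1395149631639 / 6649720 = 209805.77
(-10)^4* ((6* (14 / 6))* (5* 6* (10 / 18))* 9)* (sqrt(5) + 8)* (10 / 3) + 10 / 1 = 716524768.42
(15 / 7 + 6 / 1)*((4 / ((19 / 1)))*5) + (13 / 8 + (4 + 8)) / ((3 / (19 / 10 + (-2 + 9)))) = 82307 / 1680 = 48.99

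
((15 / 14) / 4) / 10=3 / 112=0.03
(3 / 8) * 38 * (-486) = -13851 / 2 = -6925.50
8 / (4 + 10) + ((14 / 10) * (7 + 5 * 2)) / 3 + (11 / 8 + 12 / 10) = 9307 / 840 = 11.08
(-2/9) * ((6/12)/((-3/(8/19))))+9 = 4625/513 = 9.02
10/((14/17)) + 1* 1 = 92/7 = 13.14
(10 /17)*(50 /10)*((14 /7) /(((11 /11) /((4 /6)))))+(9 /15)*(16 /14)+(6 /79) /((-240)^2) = 138601853 /30083200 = 4.61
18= 18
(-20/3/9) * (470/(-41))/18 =4700/9963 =0.47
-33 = -33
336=336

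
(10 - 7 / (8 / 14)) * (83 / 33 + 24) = -2625 / 44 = -59.66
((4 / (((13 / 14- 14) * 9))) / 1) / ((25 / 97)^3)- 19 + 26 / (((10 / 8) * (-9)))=-599537813 / 25734375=-23.30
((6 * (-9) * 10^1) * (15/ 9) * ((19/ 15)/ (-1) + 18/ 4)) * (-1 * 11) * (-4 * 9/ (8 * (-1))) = 144045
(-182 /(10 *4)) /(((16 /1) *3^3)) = -91 /8640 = -0.01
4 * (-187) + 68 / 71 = -53040 / 71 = -747.04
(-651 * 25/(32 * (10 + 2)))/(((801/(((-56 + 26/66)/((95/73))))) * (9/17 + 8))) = 494159995/1864266624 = 0.27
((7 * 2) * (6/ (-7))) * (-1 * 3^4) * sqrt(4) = 1944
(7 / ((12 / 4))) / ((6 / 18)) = 7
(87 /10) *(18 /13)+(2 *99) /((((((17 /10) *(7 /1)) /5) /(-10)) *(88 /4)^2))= 878697 /85085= 10.33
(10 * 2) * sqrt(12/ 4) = 20 * sqrt(3) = 34.64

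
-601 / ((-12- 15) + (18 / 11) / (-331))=2188241 / 98325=22.26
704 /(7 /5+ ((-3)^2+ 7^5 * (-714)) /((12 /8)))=-3520 /40000623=-0.00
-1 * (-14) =14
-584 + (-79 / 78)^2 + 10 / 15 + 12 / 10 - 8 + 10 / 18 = -5967917 / 10140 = -588.55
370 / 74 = 5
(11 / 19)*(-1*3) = -33 / 19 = -1.74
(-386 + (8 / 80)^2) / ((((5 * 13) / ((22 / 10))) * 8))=-424589 / 260000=-1.63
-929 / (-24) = 929 / 24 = 38.71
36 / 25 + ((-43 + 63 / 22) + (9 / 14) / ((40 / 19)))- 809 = -26099643 / 30800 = -847.39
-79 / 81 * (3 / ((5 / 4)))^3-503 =-193681 / 375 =-516.48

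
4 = 4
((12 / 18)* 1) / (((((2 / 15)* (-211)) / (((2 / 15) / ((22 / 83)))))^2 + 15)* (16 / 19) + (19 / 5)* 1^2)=1308910 / 5203820547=0.00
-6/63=-2/21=-0.10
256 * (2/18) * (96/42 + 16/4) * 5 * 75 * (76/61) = 107008000/1281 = 83534.74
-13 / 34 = -0.38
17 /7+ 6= 59 /7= 8.43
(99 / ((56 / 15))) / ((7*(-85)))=-297 / 6664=-0.04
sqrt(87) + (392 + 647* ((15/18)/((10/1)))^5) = sqrt(87) + 97542791/248832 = 401.33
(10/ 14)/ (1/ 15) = 75/ 7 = 10.71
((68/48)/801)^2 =289/92390544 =0.00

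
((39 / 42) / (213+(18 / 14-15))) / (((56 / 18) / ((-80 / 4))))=-13 / 434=-0.03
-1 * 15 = -15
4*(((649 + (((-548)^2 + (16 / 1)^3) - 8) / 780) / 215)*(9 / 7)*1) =2431836 / 97825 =24.86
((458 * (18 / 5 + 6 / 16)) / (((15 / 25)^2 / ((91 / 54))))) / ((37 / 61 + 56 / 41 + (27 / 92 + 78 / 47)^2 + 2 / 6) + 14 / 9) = 32278832920294870 / 29072937571101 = 1110.27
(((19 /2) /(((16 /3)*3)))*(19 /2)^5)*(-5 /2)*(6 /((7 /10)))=-3528441075 /3584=-984498.07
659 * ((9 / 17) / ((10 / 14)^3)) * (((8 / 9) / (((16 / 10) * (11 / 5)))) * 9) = 2034333 / 935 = 2175.76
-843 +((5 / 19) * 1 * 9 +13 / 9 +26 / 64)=-4589809 / 5472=-838.78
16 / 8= 2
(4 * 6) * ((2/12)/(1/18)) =72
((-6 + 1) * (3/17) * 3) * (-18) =810/17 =47.65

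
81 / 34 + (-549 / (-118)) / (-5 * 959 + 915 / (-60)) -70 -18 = -3304659841 / 38597446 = -85.62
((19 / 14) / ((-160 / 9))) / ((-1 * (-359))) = -171 / 804160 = -0.00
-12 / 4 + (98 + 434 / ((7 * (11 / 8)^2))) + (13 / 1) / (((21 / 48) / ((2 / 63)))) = 6869519 / 53361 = 128.74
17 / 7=2.43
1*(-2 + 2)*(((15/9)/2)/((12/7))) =0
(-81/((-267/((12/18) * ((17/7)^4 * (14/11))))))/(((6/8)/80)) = 320720640/335797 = 955.10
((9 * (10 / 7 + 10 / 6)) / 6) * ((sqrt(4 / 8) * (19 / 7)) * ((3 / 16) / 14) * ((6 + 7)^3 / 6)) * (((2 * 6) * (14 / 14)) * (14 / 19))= 428415 * sqrt(2) / 1568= 386.40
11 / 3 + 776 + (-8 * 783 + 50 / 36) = -98693 / 18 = -5482.94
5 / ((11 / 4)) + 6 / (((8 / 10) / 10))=845 / 11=76.82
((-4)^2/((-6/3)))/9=-8/9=-0.89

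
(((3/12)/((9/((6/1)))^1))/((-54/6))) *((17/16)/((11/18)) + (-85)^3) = 54042847/4752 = 11372.65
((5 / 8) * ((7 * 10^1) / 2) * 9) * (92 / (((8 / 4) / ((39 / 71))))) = 1412775 / 284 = 4974.56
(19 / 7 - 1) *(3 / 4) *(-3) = -27 / 7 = -3.86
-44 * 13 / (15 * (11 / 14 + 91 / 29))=-232232 / 23895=-9.72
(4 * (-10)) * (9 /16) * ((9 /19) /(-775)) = 81 /5890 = 0.01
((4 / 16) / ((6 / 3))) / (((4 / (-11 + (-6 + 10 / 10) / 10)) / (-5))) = 115 / 64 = 1.80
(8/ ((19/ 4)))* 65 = 109.47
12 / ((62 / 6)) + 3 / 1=129 / 31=4.16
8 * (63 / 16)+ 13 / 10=164 / 5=32.80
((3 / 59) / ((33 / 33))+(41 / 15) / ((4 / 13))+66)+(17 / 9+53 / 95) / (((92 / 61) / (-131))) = -638548111 / 4640940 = -137.59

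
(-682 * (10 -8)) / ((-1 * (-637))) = -1364 / 637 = -2.14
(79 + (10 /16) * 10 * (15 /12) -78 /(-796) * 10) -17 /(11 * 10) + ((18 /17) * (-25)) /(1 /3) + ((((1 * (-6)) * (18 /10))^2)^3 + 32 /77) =103342182584060751 /65122750000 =1586882.96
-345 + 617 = 272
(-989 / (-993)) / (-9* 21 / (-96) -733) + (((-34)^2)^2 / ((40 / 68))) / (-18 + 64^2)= 131928524538212 / 236822193555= 557.08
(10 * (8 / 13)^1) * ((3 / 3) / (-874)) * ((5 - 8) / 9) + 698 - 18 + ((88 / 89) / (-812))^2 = 3782932095886732 / 5563116222027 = 680.00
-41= -41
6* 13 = 78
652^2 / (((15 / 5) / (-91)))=-38684464 / 3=-12894821.33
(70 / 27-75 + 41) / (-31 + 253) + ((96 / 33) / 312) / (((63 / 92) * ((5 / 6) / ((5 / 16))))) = -409106 / 2999997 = -0.14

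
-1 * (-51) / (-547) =-51 / 547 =-0.09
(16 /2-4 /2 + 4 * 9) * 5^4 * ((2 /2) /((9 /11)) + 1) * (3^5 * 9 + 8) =384125000 /3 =128041666.67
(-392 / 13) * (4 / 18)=-784 / 117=-6.70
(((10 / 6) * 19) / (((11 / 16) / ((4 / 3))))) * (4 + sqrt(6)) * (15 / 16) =1900 * sqrt(6) / 33 + 7600 / 33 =371.33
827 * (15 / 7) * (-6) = -74430 / 7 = -10632.86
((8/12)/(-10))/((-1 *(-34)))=-1/510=-0.00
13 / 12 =1.08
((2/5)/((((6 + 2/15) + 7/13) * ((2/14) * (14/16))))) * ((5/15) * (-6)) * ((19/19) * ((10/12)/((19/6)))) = -6240/24719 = -0.25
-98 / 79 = -1.24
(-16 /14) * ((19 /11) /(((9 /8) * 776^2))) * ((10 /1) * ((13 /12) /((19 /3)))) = -65 /13040874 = -0.00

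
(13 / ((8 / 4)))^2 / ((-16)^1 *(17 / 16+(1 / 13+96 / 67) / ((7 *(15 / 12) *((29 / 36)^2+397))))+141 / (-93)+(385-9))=16461499835599 / 139280624809320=0.12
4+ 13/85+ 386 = 33163/85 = 390.15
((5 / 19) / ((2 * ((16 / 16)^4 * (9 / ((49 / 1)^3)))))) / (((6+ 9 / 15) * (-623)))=-420175 / 1004454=-0.42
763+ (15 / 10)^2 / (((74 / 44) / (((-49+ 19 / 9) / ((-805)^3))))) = 14726986991196 / 19301424625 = 763.00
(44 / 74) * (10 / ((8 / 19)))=1045 / 74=14.12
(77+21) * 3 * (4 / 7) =168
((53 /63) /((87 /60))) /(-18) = -530 /16443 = -0.03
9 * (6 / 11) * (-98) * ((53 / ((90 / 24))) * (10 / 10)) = -6799.42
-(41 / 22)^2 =-1681 / 484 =-3.47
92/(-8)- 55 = -133/2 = -66.50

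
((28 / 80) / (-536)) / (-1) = 7 / 10720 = 0.00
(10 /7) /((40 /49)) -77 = -301 /4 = -75.25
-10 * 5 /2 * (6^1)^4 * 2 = -64800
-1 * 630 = -630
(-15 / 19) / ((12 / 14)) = -35 / 38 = -0.92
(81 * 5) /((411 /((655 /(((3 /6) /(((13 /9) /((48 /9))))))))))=383175 /1096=349.61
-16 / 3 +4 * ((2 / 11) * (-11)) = -40 / 3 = -13.33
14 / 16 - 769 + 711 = -457 / 8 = -57.12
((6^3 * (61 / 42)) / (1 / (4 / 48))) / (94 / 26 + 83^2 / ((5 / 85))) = 2379 / 10657612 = 0.00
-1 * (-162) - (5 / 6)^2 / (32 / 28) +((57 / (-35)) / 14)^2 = 2790255953 / 17287200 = 161.41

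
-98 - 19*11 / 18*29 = -7825 / 18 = -434.72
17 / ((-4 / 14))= -59.50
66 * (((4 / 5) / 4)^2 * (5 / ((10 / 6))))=7.92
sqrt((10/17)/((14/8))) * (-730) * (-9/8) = 3285 * sqrt(1190)/238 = 476.14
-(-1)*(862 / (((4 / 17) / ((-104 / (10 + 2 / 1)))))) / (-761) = 95251 / 2283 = 41.72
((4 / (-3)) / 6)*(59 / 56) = -59 / 252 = -0.23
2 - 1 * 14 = -12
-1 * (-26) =26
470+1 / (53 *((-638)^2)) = 10139466041 / 21573332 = 470.00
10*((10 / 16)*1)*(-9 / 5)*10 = -225 / 2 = -112.50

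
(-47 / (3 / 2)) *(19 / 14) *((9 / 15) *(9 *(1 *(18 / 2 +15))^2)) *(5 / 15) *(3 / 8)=-578664 / 35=-16533.26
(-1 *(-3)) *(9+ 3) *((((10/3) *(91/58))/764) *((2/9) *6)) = 1820/5539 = 0.33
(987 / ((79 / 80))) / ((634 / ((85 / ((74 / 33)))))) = 55370700 / 926591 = 59.76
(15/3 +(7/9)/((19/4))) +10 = 2593/171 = 15.16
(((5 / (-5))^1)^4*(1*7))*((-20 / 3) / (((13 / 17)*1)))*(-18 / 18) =2380 / 39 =61.03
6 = 6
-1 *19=-19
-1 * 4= -4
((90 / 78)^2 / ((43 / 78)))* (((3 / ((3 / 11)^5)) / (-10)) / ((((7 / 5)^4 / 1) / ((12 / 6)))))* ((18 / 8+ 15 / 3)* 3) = -14595246875 / 2684318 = -5437.23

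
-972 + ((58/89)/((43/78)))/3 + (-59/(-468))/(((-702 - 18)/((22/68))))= -42599639434763/43844561280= -971.61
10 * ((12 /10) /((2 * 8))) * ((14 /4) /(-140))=-3 /160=-0.02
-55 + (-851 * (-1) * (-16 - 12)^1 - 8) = -23891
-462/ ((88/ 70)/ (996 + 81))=-791595/ 2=-395797.50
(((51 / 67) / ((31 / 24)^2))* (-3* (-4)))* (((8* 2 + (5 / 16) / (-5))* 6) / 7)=33708960 / 450709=74.79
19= 19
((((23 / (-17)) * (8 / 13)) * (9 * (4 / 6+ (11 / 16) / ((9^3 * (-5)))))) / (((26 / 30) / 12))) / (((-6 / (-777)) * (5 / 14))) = -3241596862 / 129285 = -25073.26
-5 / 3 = -1.67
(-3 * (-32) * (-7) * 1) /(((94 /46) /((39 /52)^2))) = -8694 /47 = -184.98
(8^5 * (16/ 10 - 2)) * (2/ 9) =-2912.71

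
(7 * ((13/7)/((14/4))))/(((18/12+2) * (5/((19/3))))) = 988/735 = 1.34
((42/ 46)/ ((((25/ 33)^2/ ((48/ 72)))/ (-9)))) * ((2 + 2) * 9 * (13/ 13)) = -4939704/ 14375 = -343.63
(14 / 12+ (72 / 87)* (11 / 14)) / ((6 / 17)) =37621 / 7308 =5.15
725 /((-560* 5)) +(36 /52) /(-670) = -126799 /487760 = -0.26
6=6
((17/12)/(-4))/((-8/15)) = 85/128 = 0.66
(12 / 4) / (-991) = -3 / 991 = -0.00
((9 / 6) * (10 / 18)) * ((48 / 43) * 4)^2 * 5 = 153600 / 1849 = 83.07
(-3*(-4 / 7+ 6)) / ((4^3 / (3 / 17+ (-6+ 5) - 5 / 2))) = 0.85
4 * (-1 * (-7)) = 28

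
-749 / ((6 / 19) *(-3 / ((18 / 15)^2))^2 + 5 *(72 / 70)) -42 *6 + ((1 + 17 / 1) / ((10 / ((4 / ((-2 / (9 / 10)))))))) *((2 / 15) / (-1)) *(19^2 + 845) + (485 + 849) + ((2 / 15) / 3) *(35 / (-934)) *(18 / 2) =1805929105353 / 1213674625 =1487.98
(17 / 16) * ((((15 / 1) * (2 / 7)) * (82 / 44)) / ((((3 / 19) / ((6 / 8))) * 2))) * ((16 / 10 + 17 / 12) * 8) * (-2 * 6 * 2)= -11673.62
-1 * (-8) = 8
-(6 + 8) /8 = -7 /4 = -1.75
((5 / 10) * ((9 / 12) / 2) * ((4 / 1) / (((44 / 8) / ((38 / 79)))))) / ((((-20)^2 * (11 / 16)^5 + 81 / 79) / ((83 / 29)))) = 310050816 / 103159540979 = 0.00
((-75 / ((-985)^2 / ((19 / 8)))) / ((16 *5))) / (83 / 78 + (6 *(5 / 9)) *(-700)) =247 / 251022821440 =0.00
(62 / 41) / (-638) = -31 / 13079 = -0.00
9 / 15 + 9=48 / 5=9.60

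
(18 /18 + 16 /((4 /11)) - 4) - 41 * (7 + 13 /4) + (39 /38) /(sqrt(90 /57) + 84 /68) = -156431 /388 + 3757 * sqrt(570) /3686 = -378.84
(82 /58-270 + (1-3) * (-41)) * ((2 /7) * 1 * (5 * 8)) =-61840 /29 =-2132.41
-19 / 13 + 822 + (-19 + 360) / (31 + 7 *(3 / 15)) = 1750219 / 2106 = 831.06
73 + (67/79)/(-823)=4746174/65017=73.00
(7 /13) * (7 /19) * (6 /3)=98 /247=0.40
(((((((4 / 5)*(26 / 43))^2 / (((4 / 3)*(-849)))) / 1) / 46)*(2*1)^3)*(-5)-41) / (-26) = 2467193089 / 1564568330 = 1.58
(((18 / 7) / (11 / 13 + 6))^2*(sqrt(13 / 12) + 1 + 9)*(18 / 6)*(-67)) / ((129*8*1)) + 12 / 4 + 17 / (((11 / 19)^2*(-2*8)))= -14368998803 / 32310962992 - 305721*sqrt(39) / 66758188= -0.47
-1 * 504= -504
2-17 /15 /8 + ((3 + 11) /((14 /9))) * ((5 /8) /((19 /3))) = 3131 /1140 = 2.75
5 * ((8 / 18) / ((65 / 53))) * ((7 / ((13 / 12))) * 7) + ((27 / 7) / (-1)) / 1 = 277175 / 3549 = 78.10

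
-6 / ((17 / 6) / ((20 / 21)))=-240 / 119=-2.02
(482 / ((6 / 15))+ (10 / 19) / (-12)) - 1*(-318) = 1522.96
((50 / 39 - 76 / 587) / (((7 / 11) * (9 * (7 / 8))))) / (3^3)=0.01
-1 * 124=-124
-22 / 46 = -11 / 23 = -0.48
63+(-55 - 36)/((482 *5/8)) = 75551/1205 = 62.70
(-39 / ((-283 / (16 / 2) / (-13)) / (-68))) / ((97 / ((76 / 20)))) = 5240352 / 137255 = 38.18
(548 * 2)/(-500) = -274/125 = -2.19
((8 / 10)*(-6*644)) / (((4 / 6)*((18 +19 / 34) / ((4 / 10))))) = -99.94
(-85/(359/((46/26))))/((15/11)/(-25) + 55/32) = -3440800/13669643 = -0.25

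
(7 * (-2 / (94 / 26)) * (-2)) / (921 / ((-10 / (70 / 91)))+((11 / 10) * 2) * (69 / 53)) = -626990 / 5503653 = -0.11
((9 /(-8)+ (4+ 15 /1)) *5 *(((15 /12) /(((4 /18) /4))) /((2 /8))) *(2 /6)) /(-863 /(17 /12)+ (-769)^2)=182325 /40171124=0.00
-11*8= -88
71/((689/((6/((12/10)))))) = 355/689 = 0.52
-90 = -90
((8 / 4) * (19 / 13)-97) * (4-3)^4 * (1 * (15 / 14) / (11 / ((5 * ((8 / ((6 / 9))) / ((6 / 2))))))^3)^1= -73380000 / 121121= -605.84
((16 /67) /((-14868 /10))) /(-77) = 40 /19176003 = 0.00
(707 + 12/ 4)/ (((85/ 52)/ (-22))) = -162448/ 17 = -9555.76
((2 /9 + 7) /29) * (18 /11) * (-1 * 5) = -650 /319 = -2.04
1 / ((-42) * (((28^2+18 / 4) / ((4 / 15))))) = -4 / 496755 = -0.00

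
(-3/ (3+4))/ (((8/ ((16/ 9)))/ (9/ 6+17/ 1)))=-37/ 21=-1.76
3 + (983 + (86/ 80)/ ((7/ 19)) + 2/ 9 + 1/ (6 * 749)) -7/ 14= 266576971/ 269640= 988.64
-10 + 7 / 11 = -103 / 11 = -9.36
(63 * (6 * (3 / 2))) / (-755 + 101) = -189 / 218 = -0.87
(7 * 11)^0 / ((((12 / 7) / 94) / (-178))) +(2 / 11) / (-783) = -9760.33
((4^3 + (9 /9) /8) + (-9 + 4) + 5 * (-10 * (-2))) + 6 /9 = 3835 /24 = 159.79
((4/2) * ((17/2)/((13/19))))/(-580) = -323/7540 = -0.04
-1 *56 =-56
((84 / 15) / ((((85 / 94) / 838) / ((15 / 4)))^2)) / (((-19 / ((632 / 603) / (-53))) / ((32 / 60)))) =54902087602432 / 1462390575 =37542.70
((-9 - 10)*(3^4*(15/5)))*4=-18468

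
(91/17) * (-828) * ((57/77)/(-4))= 153387/187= 820.25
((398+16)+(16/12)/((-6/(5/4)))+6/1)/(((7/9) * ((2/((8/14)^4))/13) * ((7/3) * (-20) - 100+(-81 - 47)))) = -2357160/1731121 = -1.36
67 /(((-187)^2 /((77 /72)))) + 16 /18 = 67975 /76296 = 0.89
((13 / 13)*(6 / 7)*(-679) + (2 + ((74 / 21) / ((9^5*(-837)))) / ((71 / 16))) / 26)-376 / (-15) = -2667302233919567 / 4789928219895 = -556.86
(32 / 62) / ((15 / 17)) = 272 / 465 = 0.58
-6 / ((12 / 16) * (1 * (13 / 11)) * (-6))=44 / 39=1.13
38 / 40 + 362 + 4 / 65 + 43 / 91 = 661541 / 1820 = 363.48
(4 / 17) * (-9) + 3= 0.88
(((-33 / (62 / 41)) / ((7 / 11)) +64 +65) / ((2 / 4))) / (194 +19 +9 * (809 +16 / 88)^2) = 1657821 / 51579162698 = 0.00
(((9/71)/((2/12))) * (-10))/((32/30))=-2025/284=-7.13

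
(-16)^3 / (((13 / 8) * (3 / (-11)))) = 360448 / 39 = 9242.26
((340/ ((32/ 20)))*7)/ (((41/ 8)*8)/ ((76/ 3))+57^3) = 113050/ 14074791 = 0.01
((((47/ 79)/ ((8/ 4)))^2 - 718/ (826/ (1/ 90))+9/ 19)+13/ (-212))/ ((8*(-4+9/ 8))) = -0.02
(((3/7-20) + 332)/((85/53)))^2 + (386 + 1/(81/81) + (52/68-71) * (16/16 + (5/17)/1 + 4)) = 13440729096/354025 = 37965.48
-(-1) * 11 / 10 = 11 / 10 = 1.10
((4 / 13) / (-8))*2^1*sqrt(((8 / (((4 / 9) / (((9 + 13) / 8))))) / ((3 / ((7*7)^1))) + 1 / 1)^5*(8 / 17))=-2621161*sqrt(27523) / 442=-983828.31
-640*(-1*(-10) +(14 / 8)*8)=-15360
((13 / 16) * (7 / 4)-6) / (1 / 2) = -293 / 32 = -9.16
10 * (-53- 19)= -720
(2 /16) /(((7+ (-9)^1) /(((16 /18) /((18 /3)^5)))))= -1 /139968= -0.00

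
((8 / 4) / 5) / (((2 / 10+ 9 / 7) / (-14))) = -49 / 13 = -3.77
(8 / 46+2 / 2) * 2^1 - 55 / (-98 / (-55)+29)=21847 / 38939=0.56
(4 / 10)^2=4 / 25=0.16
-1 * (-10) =10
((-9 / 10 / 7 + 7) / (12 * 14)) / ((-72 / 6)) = -481 / 141120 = -0.00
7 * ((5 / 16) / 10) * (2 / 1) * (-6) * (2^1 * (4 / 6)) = -7 / 2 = -3.50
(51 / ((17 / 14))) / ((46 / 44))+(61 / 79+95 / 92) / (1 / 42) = 421449 / 3634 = 115.97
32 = 32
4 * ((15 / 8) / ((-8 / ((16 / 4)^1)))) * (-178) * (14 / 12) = 3115 / 4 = 778.75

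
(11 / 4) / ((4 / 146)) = 803 / 8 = 100.38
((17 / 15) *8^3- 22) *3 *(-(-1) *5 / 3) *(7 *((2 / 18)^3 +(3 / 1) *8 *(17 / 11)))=17435513774 / 24057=724758.44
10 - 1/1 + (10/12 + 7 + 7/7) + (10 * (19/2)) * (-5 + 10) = 492.83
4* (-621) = -2484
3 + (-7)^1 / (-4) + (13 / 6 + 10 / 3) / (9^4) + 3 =203413 / 26244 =7.75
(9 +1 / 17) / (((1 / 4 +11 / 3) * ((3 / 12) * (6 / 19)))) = 23408 / 799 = 29.30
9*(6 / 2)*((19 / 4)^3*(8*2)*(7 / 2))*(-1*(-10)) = 6481755 / 4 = 1620438.75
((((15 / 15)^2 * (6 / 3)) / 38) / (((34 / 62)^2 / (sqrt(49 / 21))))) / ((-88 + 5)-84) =-961 * sqrt(21) / 2750991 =-0.00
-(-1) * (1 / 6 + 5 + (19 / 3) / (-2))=2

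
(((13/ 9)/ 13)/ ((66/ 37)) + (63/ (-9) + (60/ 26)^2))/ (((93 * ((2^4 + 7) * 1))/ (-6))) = 161849/ 35787609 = 0.00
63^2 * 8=31752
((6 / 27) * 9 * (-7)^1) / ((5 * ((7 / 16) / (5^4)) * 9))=-4000 / 9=-444.44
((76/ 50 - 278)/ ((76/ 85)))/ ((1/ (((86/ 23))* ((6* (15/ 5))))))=-45474048/ 2185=-20811.92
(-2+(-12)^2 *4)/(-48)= -287/24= -11.96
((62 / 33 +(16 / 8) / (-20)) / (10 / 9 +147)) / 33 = 587 / 1612930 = 0.00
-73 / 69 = -1.06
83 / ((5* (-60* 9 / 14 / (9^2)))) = -1743 / 50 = -34.86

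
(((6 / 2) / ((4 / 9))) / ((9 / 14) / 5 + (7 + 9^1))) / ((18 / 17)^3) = 171955 / 487728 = 0.35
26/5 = 5.20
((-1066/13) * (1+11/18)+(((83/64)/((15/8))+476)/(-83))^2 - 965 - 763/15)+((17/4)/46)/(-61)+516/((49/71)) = -835019278169239/2273270798400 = -367.32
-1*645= -645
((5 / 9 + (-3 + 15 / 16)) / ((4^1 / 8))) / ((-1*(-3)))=-217 / 216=-1.00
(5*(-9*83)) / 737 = -3735 / 737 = -5.07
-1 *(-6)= 6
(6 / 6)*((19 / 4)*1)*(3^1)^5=4617 / 4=1154.25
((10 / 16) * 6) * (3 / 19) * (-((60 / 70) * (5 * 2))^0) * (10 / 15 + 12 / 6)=-30 / 19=-1.58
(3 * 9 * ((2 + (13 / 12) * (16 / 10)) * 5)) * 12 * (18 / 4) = 27216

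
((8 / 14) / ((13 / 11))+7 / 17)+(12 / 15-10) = -64237 / 7735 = -8.30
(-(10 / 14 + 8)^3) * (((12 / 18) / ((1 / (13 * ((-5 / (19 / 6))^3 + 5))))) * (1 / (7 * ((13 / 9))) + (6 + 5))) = -3344769317900 / 49405377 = -67700.51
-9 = -9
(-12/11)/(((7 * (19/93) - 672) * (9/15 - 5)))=-2790/7545923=-0.00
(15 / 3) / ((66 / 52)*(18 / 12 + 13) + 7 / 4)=65 / 262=0.25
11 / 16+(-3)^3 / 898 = 4723 / 7184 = 0.66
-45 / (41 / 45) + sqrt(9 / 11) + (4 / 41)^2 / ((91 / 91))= -83009 / 1681 + 3*sqrt(11) / 11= -48.48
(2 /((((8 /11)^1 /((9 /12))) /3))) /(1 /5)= 495 /16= 30.94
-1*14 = -14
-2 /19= -0.11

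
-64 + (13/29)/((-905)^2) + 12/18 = -4512827711/71255175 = -63.33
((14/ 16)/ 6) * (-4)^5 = -448/ 3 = -149.33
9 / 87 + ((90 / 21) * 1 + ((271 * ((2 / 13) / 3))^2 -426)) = -70543735 / 308763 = -228.47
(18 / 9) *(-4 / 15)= -8 / 15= -0.53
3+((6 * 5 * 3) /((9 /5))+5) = 58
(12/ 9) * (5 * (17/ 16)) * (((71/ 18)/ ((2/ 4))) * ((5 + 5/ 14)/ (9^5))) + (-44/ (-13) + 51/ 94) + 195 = 3617341099597/ 18183785256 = 198.93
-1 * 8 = -8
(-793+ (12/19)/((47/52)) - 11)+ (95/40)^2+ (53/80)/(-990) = -112830144683/141451200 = -797.66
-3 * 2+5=-1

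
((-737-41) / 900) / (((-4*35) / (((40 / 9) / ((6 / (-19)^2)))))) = 140429 / 85050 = 1.65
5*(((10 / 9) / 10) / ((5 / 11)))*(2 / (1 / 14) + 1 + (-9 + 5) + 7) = 352 / 9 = 39.11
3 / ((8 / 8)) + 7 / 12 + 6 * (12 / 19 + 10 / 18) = 10.71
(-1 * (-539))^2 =290521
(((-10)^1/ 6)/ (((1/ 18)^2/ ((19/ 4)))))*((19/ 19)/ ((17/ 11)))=-28215/ 17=-1659.71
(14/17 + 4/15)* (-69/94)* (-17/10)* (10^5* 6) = 38364000/47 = 816255.32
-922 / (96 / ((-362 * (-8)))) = -83441 / 3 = -27813.67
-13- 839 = -852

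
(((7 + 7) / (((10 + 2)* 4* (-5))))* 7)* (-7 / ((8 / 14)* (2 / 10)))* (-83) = -199283 / 96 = -2075.86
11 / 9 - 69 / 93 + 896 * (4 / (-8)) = -124858 / 279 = -447.52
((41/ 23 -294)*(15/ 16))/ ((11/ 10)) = -45825/ 184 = -249.05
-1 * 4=-4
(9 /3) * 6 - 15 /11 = 183 /11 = 16.64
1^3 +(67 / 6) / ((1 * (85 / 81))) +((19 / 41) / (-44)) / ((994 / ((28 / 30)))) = 380217031 / 32661420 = 11.64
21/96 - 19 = -601/32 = -18.78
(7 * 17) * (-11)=-1309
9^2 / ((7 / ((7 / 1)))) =81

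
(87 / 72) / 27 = 29 / 648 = 0.04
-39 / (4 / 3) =-117 / 4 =-29.25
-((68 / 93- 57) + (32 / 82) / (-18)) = 643907 / 11439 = 56.29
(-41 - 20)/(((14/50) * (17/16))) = -24400/119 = -205.04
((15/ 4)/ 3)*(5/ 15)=5/ 12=0.42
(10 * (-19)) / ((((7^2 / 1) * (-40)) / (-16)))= -76 / 49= -1.55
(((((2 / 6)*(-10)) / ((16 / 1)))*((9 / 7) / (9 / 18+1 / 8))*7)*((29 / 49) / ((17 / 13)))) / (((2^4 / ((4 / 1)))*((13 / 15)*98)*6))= -435 / 653072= -0.00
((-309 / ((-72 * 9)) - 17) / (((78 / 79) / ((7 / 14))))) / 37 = -281951 / 1246752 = -0.23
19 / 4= 4.75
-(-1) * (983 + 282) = 1265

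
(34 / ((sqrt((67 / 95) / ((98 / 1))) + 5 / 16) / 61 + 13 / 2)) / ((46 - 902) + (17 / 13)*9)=-2549923169248 / 411874442598405 + 24157952*sqrt(12730) / 2059372212992025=-0.01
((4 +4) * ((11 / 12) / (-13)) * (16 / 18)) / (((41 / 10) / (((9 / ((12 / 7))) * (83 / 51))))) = -255640 / 244647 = -1.04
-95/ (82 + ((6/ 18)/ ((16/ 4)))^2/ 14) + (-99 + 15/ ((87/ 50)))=-438839453/ 4794077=-91.54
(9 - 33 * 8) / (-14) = 255 / 14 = 18.21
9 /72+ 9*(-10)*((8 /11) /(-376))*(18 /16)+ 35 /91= 37931 /53768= 0.71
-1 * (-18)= 18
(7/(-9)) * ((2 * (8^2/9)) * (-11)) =9856/81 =121.68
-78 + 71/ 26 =-1957/ 26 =-75.27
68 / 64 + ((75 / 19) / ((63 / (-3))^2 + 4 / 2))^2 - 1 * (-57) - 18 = 45412304849 / 1133534224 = 40.06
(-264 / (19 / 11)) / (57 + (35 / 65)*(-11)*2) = -37752 / 11153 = -3.38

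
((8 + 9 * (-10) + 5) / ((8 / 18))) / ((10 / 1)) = -693 / 40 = -17.32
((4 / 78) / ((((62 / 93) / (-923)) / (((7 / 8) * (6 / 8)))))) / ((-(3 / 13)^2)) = 83993 / 96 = 874.93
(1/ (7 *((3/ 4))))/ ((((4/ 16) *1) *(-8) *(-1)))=2/ 21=0.10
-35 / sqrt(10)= -7*sqrt(10) / 2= -11.07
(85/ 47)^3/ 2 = 614125/ 207646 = 2.96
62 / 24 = 2.58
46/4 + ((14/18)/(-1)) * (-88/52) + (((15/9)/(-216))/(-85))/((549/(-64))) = 251906795/19655298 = 12.82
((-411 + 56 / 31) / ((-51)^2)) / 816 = -12685 / 65794896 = -0.00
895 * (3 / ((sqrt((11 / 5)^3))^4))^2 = 1966552734375 / 3138428376721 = 0.63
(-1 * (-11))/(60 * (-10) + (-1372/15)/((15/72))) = -275/25976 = -0.01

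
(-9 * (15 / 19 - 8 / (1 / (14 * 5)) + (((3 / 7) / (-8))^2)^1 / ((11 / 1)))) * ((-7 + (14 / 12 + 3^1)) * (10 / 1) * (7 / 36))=-31154185465 / 1123584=-27727.51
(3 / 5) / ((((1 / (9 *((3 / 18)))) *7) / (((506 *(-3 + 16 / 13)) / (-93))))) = 17457 / 14105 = 1.24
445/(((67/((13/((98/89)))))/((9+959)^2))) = 241220430880/3283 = 73475610.99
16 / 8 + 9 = 11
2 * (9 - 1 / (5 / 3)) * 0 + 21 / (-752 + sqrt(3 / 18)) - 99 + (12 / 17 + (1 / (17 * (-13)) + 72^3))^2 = 23087024369006773692098 / 165718636343 - 21 * sqrt(6) / 3393023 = 139314592966.01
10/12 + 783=783.83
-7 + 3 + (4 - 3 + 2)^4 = 77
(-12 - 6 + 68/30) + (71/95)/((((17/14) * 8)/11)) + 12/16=-68494/4845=-14.14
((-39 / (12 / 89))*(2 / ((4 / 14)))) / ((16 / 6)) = -24297 / 32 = -759.28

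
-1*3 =-3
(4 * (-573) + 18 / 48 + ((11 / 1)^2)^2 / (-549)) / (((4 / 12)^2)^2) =-91637505 / 488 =-187781.77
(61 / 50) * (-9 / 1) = -549 / 50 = -10.98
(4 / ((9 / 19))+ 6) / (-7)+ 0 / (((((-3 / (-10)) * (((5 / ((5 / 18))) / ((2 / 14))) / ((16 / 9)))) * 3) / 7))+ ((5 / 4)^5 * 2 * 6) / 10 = 1.60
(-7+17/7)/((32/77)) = -11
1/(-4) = -1/4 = -0.25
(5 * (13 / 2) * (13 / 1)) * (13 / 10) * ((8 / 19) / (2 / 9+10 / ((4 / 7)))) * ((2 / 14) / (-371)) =-79092 / 15740417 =-0.01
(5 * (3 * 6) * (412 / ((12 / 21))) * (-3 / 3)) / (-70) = 927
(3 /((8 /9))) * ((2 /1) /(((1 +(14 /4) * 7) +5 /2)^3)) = 27 /87808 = 0.00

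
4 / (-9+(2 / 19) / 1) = -0.45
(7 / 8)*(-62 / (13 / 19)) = -4123 / 52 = -79.29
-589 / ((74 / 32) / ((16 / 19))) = -7936 / 37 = -214.49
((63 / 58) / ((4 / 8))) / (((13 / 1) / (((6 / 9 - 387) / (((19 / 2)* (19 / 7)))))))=-17934 / 7163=-2.50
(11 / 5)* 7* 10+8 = 162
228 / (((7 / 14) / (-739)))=-336984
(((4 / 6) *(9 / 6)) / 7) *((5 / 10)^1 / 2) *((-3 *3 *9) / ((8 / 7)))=-81 / 32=-2.53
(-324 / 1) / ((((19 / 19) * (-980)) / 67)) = 5427 / 245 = 22.15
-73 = -73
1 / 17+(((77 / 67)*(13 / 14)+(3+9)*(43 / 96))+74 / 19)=1799791 / 173128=10.40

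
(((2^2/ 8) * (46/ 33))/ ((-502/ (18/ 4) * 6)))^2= 0.00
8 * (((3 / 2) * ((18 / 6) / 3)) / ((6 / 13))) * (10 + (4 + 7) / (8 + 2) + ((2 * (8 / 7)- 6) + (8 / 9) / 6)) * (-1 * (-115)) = 4257461 / 189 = 22526.25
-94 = -94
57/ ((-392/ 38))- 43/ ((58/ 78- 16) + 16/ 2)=22203/ 55468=0.40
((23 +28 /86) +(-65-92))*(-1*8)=45984 /43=1069.40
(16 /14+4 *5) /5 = 148 /35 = 4.23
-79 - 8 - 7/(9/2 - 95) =-86.92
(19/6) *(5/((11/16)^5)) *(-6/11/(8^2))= -1556480/1771561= -0.88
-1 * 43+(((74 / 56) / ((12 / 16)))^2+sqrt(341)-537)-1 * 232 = -356723 / 441+sqrt(341) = -790.43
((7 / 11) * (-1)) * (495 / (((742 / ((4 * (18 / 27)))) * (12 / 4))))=-20 / 53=-0.38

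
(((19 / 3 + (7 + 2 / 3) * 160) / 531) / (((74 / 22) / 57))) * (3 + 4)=601293 / 2183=275.44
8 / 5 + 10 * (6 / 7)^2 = 2192 / 245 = 8.95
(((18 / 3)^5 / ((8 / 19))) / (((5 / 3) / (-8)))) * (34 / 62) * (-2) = 15069888 / 155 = 97225.08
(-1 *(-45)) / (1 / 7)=315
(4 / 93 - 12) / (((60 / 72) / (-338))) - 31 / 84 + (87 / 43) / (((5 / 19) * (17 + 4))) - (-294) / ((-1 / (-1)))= 2879780941 / 559860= 5143.75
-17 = -17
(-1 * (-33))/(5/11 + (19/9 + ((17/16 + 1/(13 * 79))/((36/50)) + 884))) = 107366688/2889278905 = 0.04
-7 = -7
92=92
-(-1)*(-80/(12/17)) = -340/3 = -113.33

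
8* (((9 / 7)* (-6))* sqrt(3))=-432* sqrt(3) / 7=-106.89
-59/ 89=-0.66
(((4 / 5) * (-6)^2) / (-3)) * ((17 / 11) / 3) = -272 / 55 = -4.95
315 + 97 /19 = 6082 /19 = 320.11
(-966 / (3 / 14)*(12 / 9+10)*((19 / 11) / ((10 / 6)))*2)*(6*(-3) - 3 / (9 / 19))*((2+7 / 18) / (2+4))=4570647676 / 4455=1025959.07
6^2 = 36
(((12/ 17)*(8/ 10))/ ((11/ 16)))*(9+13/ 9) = 24064/ 2805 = 8.58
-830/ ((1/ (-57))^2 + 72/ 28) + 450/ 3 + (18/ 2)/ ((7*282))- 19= -7379051731/ 38485762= -191.73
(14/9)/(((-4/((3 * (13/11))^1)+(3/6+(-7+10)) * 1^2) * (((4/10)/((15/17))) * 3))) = 910/1887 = 0.48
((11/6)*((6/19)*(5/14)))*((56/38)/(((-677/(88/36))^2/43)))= 2289320/13401998289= 0.00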